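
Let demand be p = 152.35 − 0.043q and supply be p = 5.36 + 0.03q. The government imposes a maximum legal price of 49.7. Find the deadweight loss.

Competitive equilibrium: 152.35 − 0.043q = 5.36 + 0.03q → q* = 2013.5616, p* = 65.7668.
At the ceiling p = 49.7, quantity supplied = (49.7 − 5.36)/0.03 = 1478.
Willingness to pay at q' = 1478: 152.35 − 0.043·1478 = 88.796.
Δq = 2013.5616 − 1478 = 535.5616; wedge = 88.796 − 49.7 = 39.096.
Deadweight loss = ½ × 535.5616 × 39.096 = 10469.16.

10469.16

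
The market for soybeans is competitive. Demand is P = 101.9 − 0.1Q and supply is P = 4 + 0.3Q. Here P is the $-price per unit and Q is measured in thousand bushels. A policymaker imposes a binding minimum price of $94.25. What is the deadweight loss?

$5661.61 thousand

Competitive equilibrium: 101.9 − 0.1Q = 4 + 0.3Q → Q* = 244.75, P* = 77.425.
At the floor P = 94.25, quantity demanded = (101.9 − 94.25)/0.1 = 76.5.
Sellers' marginal cost at Q' = 76.5: 4 + 0.3·76.5 = 26.95.
ΔQ = 244.75 − 76.5 = 168.25; wedge = 94.25 − 26.95 = 67.3.
The triangle = ½ × 168.25 × 67.3 = $5661.61 thousand.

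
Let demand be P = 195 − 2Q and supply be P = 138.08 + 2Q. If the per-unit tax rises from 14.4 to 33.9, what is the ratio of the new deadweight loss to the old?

5.542

Competitive equilibrium: 195 − 2Q = 138.08 + 2Q → Q* = 14.23, P* = 166.54.
For a per-unit tax t: ΔQ = t/4, so DWL = ½·t·(t/4) = t²/8.
At t = 14.4: DWL = 25.92. At t = 33.9: DWL = 143.651.
Ratio = (33.9/14.4)² = 5.542.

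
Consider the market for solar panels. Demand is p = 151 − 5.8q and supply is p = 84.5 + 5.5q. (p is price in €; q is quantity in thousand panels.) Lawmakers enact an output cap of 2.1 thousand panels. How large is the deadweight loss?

€80.94 thousand

Competitive equilibrium: 151 − 5.8q = 84.5 + 5.5q → q* = 5.885, p* = 116.8673.
At q = 2.1: demand price = 151 − 5.8·2.1 = 138.82; supply price = 84.5 + 5.5·2.1 = 96.05.
Δq = 5.885 − 2.1 = 3.785; wedge = 138.82 − 96.05 = 42.77.
Deadweight loss = ½ × 3.785 × 42.77 = €80.94 thousand.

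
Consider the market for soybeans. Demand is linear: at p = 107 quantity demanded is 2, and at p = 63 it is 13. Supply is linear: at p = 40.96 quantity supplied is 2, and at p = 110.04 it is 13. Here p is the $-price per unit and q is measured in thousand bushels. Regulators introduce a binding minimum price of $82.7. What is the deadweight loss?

$0.63 thousand

Demand slope = (63 − 107)/(13 − 2) = −4, so p = 115 − 4q.
Supply slope = (110.04 − 40.96)/(13 − 2) = 6.28, so p = 28.4 + 6.28q.
Competitive equilibrium: 115 − 4q = 28.4 + 6.28q → q* = 8.4241, p* = 81.3035.
At the floor p = 82.7, quantity demanded = (115 − 82.7)/4 = 8.075.
Sellers' marginal cost at q' = 8.075: 28.4 + 6.28·8.075 = 79.111.
Δq = 8.4241 − 8.075 = 0.3491; wedge = 82.7 − 79.111 = 3.589.
Deadweight loss = ½ × 0.3491 × 3.589 = $0.63 thousand.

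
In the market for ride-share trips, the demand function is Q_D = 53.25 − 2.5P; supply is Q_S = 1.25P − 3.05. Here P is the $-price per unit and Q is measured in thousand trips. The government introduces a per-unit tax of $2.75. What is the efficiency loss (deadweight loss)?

$3.15 thousand

In inverse form: demand P = 21.3 − 0.4Q, supply P = 2.44 + 0.8Q.
Competitive equilibrium: 21.3 − 0.4Q = 2.44 + 0.8Q → Q* = 15.7167, P* = 15.0133.
With the tax, the buyer price exceeds the seller price by 2.75: (21.3 − 0.4Q) − (2.44 + 0.8Q) = 2.75 → Q' = 13.425.
ΔQ = 15.7167 − 13.425 = 2.2917; the wedge equals the tax, 2.75.
The triangle = ½ × 2.2917 × 2.75 = $3.15 thousand.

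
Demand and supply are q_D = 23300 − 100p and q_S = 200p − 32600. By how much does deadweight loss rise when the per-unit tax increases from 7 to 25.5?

20041.67

In inverse form: demand p = 233 − 0.01q, supply p = 163 + 0.005q.
Competitive equilibrium: 233 − 0.01q = 163 + 0.005q → q* = 4666.6667, p* = 186.3333.
For a per-unit tax t: Δq = t/0.015, so DWL = ½·t·(t/0.015) = t²/0.03.
At t = 7: DWL = 1633.333. At t = 25.5: DWL = 21675.
Increase = 21675 − 1633.333 = 20041.67.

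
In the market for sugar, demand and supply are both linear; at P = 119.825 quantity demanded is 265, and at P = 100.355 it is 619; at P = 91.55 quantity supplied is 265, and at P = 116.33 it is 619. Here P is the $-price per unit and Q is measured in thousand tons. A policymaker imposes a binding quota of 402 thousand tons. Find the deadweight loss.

$497.29 thousand

Demand slope = (100.355 − 119.825)/(619 − 265) = −0.055, so P = 134.4 − 0.055Q.
Supply slope = (116.33 − 91.55)/(619 − 265) = 0.07, so P = 73 + 0.07Q.
Competitive equilibrium: 134.4 − 0.055Q = 73 + 0.07Q → Q* = 491.2, P* = 107.384.
At Q = 402: demand price = 134.4 − 0.055·402 = 112.29; supply price = 73 + 0.07·402 = 101.14.
ΔQ = 491.2 − 402 = 89.2; wedge = 112.29 − 101.14 = 11.15.
DWL = ½ × 89.2 × 11.15 = $497.29 thousand.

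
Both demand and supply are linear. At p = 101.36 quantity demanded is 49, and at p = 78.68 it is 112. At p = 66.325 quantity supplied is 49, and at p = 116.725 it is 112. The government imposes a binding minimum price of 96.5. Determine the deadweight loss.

Demand slope = (78.68 − 101.36)/(112 − 49) = −0.36, so p = 119 − 0.36q.
Supply slope = (116.725 − 66.325)/(112 − 49) = 0.8, so p = 27.125 + 0.8q.
Competitive equilibrium: 119 − 0.36q = 27.125 + 0.8q → q* = 79.2026, p* = 90.4871.
At the floor p = 96.5, quantity demanded = (119 − 96.5)/0.36 = 62.5.
Sellers' marginal cost at q' = 62.5: 27.125 + 0.8·62.5 = 77.125.
Δq = 79.2026 − 62.5 = 16.7026; wedge = 96.5 − 77.125 = 19.375.
DWL = ½ × 16.7026 × 19.375 = 161.81.

161.81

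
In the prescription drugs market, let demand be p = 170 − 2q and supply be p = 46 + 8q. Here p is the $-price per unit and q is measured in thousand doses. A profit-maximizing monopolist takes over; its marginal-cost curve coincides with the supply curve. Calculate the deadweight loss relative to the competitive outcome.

Competitive equilibrium: 170 − 2q = 46 + 8q → q* = 12.4, p* = 145.2.
Marginal revenue: MR = 170 − 4q. Set MR = MC: 170 − 4q = 46 + 8q → q_m = 10.3333.
Price p_m = 170 − 2·10.3333 = 149.3334; MC(q_m) = 46 + 8·10.3333 = 128.6664.
Competitive q* = 12.4, so Δq = 2.0667; wedge = 149.3334 − 128.6664 = 20.667.
Deadweight loss = ½ × 2.0667 × 20.667 = $21.36 thousand.

$21.36 thousand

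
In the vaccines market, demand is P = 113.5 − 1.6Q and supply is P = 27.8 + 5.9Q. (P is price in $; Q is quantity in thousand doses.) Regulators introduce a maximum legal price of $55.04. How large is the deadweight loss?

$173.90 thousand

Competitive equilibrium: 113.5 − 1.6Q = 27.8 + 5.9Q → Q* = 11.4267, P* = 95.2173.
At the ceiling P = 55.04, quantity supplied = (55.04 − 27.8)/5.9 = 4.6169.
Willingness to pay at Q' = 4.6169: 113.5 − 1.6·4.6169 = 106.113.
ΔQ = 11.4267 − 4.6169 = 6.8098; wedge = 106.113 − 55.04 = 51.073.
Welfare loss = ½ × 6.8098 × 51.073 = $173.90 thousand.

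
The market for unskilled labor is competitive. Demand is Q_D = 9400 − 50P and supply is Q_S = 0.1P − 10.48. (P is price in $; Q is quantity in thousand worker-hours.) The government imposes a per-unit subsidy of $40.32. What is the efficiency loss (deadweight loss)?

In inverse form: demand P = 188 − 0.02Q, supply P = 104.8 + 10Q.
Competitive equilibrium: 188 − 0.02Q = 104.8 + 10Q → Q* = 8.3034, P* = 187.8339.
The subsidy lowers effective supply by 40.32: P = 64.48 + 10Q.
New quantity: 188 − 0.02Q = 64.48 + 10Q → Q' = 12.3273.
Overproduction ΔQ = 12.3273 − 8.3034 = 4.0239; wedge = subsidy = 40.32.
DWL = ½ × 4.0239 × 40.32 = $81.12 thousand.

$81.12 thousand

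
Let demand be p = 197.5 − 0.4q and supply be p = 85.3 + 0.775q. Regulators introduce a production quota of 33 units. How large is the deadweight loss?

Competitive equilibrium: 197.5 − 0.4q = 85.3 + 0.775q → q* = 95.4894, p* = 159.3043.
At q = 33: demand price = 197.5 − 0.4·33 = 184.3; supply price = 85.3 + 0.775·33 = 110.875.
Δq = 95.4894 − 33 = 62.4894; wedge = 184.3 − 110.875 = 73.425.
Welfare loss = ½ × 62.4894 × 73.425 = 2294.14.

2294.14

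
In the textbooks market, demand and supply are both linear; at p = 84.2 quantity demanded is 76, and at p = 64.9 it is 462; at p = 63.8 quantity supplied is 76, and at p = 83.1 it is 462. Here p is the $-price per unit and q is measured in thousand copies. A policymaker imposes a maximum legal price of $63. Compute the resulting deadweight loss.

$2420 thousand

Demand slope = (64.9 − 84.2)/(462 − 76) = −0.05, so p = 88 − 0.05q.
Supply slope = (83.1 − 63.8)/(462 − 76) = 0.05, so p = 60 + 0.05q.
Competitive equilibrium: 88 − 0.05q = 60 + 0.05q → q* = 280, p* = 74.
At the ceiling p = 63, quantity supplied = (63 − 60)/0.05 = 60.
Willingness to pay at q' = 60: 88 − 0.05·60 = 85.
Δq = 280 − 60 = 220; wedge = 85 − 63 = 22.
Welfare loss = ½ × 220 × 22 = $2420 thousand.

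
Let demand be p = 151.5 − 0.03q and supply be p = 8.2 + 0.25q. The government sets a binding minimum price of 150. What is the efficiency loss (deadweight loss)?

29854.45

Competitive equilibrium: 151.5 − 0.03q = 8.2 + 0.25q → q* = 511.7857, p* = 136.1464.
At the floor p = 150, quantity demanded = (151.5 − 150)/0.03 = 50.
Sellers' marginal cost at q' = 50: 8.2 + 0.25·50 = 20.7.
Δq = 511.7857 − 50 = 461.7857; wedge = 150 − 20.7 = 129.3.
Welfare loss = ½ × 461.7857 × 129.3 = 29854.45.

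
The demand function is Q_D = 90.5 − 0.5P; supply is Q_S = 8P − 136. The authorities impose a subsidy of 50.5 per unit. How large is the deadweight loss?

In inverse form: demand P = 181 − 2Q, supply P = 17 + 0.125Q.
Competitive equilibrium: 181 − 2Q = 17 + 0.125Q → Q* = 77.1765, P* = 26.6471.
The subsidy lowers effective supply by 50.5: P = 0.125Q − 33.5.
New quantity: 181 − 2Q = 0.125Q − 33.5 → Q' = 100.9412.
Overproduction ΔQ = 100.9412 − 77.1765 = 23.7647; wedge = subsidy = 50.5.
DWL = ½ × 23.7647 × 50.5 = 600.06.

600.06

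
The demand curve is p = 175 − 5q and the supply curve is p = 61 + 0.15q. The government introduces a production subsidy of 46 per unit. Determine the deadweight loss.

205.44

Competitive equilibrium: 175 − 5q = 61 + 0.15q → q* = 22.1359, p* = 64.3204.
The subsidy lowers effective supply by 46: p = 15 + 0.15q.
New quantity: 175 − 5q = 15 + 0.15q → q' = 31.068.
Overproduction Δq = 31.068 − 22.1359 = 8.9321; wedge = subsidy = 46.
Deadweight loss = ½ × 8.9321 × 46 = 205.44.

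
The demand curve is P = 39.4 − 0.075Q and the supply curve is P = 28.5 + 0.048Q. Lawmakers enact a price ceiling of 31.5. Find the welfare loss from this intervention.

Competitive equilibrium: 39.4 − 0.075Q = 28.5 + 0.048Q → Q* = 88.6179, P* = 32.7537.
At the ceiling P = 31.5, quantity supplied = (31.5 − 28.5)/0.048 = 62.5.
Willingness to pay at Q' = 62.5: 39.4 − 0.075·62.5 = 34.7125.
ΔQ = 88.6179 − 62.5 = 26.1179; wedge = 34.7125 − 31.5 = 3.2125.
DWL = ½ × 26.1179 × 3.2125 = 41.95.

41.95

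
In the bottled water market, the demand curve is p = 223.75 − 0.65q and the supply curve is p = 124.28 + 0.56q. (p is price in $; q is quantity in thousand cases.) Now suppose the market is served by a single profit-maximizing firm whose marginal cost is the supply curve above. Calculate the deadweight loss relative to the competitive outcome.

$499.31 thousand

Competitive equilibrium: 223.75 − 0.65q = 124.28 + 0.56q → q* = 82.2066, p* = 170.3157.
Marginal revenue: MR = 223.75 − 1.3q. Set MR = MC: 223.75 − 1.3q = 124.28 + 0.56q → q_m = 53.4785.
Price p_m = 223.75 − 0.65·53.4785 = 188.989; MC(q_m) = 124.28 + 0.56·53.4785 = 154.228.
Competitive q* = 82.2066, so Δq = 28.7281; wedge = 188.989 − 154.228 = 34.761.
Deadweight loss = ½ × 28.7281 × 34.761 = $499.31 thousand.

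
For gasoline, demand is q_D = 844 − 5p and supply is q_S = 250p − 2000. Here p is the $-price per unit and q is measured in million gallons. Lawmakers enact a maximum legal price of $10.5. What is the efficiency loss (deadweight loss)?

$2717.87 million

In inverse form: demand p = 168.8 − 0.2q, supply p = 8 + 0.004q.
Competitive equilibrium: 168.8 − 0.2q = 8 + 0.004q → q* = 788.2353, p* = 11.1529.
At the ceiling p = 10.5, quantity supplied = (10.5 − 8)/0.004 = 625.
Willingness to pay at q' = 625: 168.8 − 0.2·625 = 43.8.
Δq = 788.2353 − 625 = 163.2353; wedge = 43.8 − 10.5 = 33.3.
Deadweight loss = ½ × 163.2353 × 33.3 = $2717.87 million.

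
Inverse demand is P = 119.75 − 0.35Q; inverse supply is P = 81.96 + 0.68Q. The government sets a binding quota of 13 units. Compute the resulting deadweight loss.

289.01

Competitive equilibrium: 119.75 − 0.35Q = 81.96 + 0.68Q → Q* = 36.6893, P* = 106.9087.
At Q = 13: demand price = 119.75 − 0.35·13 = 115.2; supply price = 81.96 + 0.68·13 = 90.8.
ΔQ = 36.6893 − 13 = 23.6893; wedge = 115.2 − 90.8 = 24.4.
Deadweight loss = ½ × 23.6893 × 24.4 = 289.01.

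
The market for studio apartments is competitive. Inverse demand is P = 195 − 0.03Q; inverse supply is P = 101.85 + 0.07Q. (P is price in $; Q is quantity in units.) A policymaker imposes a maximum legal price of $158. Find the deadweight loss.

$836.66

Competitive equilibrium: 195 − 0.03Q = 101.85 + 0.07Q → Q* = 931.5, P* = 167.055.
At the ceiling P = 158, quantity supplied = (158 − 101.85)/0.07 = 802.1429.
Willingness to pay at Q' = 802.1429: 195 − 0.03·802.1429 = 170.9357.
ΔQ = 931.5 − 802.1429 = 129.3571; wedge = 170.9357 − 158 = 12.9357.
DWL = ½ × 129.3571 × 12.9357 = $836.66.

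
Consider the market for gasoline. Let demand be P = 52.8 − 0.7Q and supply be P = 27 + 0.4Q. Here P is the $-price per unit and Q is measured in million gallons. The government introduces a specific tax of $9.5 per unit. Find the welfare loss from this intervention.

$41.02 million

Competitive equilibrium: 52.8 − 0.7Q = 27 + 0.4Q → Q* = 23.4545, P* = 36.3818.
With the tax, the buyer price exceeds the seller price by 9.5: (52.8 − 0.7Q) − (27 + 0.4Q) = 9.5 → Q' = 14.8182.
ΔQ = 23.4545 − 14.8182 = 8.6363; the wedge equals the tax, 9.5.
DWL = ½ × 8.6363 × 9.5 = $41.02 million.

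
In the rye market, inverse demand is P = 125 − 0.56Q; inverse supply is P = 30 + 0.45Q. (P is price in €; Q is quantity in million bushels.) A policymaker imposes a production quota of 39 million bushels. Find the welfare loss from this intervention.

€1530.93 million

Competitive equilibrium: 125 − 0.56Q = 30 + 0.45Q → Q* = 94.0594, P* = 72.3267.
At Q = 39: demand price = 125 − 0.56·39 = 103.16; supply price = 30 + 0.45·39 = 47.55.
ΔQ = 94.0594 − 39 = 55.0594; wedge = 103.16 − 47.55 = 55.61.
DWL = ½ × 55.0594 × 55.61 = €1530.93 million.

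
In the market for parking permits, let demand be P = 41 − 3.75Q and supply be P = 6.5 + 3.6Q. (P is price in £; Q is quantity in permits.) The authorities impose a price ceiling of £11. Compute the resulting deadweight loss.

£43.59

Competitive equilibrium: 41 − 3.75Q = 6.5 + 3.6Q → Q* = 4.6939, P* = 23.398.
At the ceiling P = 11, quantity supplied = (11 − 6.5)/3.6 = 1.25.
Willingness to pay at Q' = 1.25: 41 − 3.75·1.25 = 36.3125.
ΔQ = 4.6939 − 1.25 = 3.4439; wedge = 36.3125 − 11 = 25.3125.
Deadweight loss = ½ × 3.4439 × 25.3125 = £43.59.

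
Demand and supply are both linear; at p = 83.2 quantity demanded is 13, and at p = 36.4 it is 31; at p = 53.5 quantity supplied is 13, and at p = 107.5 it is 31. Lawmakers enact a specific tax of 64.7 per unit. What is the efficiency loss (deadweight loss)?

373.76

Demand slope = (36.4 − 83.2)/(31 − 13) = −2.6, so p = 117 − 2.6q.
Supply slope = (107.5 − 53.5)/(31 − 13) = 3, so p = 14.5 + 3q.
Competitive equilibrium: 117 − 2.6q = 14.5 + 3q → q* = 18.3036, p* = 69.4107.
With the tax, the buyer price exceeds the seller price by 64.7: (117 − 2.6q) − (14.5 + 3q) = 64.7 → q' = 6.75.
Δq = 18.3036 − 6.75 = 11.5536; the wedge equals the tax, 64.7.
DWL = ½ × 11.5536 × 64.7 = 373.76.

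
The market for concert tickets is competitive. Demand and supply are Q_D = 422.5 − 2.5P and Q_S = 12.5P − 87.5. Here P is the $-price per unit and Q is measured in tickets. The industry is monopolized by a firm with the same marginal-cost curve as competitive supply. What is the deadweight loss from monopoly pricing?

$5648.24

In inverse form: demand P = 169 − 0.4Q, supply P = 7 + 0.08Q.
Competitive equilibrium: 169 − 0.4Q = 7 + 0.08Q → Q* = 337.5, P* = 34.
Marginal revenue: MR = 169 − 0.8Q. Set MR = MC: 169 − 0.8Q = 7 + 0.08Q → Q_m = 184.0909.
Price P_m = 169 − 0.4·184.0909 = 95.3636; MC(Q_m) = 7 + 0.08·184.0909 = 21.7273.
Competitive Q* = 337.5, so ΔQ = 153.4091; wedge = 95.3636 − 21.7273 = 73.6363.
DWL = ½ × 153.4091 × 73.6363 = $5648.24.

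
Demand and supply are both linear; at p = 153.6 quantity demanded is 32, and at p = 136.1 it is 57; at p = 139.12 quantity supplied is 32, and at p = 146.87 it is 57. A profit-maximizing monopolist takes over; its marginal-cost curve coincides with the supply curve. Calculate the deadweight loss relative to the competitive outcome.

Demand slope = (136.1 − 153.6)/(57 − 32) = −0.7, so p = 176 − 0.7q.
Supply slope = (146.87 − 139.12)/(57 − 32) = 0.31, so p = 129.2 + 0.31q.
Competitive equilibrium: 176 − 0.7q = 129.2 + 0.31q → q* = 46.3366, p* = 143.5644.
Marginal revenue: MR = 176 − 1.4q. Set MR = MC: 176 − 1.4q = 129.2 + 0.31q → q_m = 27.3684.
Price p_m = 176 − 0.7·27.3684 = 156.8421; MC(q_m) = 129.2 + 0.31·27.3684 = 137.6842.
Competitive q* = 46.3366, so Δq = 18.9682; wedge = 156.8421 − 137.6842 = 19.1579.
The triangle = ½ × 18.9682 × 19.1579 = 181.70.

181.70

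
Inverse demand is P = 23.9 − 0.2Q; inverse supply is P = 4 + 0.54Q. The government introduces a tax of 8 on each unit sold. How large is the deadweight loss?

Competitive equilibrium: 23.9 − 0.2Q = 4 + 0.54Q → Q* = 26.8919, P* = 18.5216.
With the tax, the buyer price exceeds the seller price by 8: (23.9 − 0.2Q) − (4 + 0.54Q) = 8 → Q' = 16.0811.
ΔQ = 26.8919 − 16.0811 = 10.8108; the wedge equals the tax, 8.
The triangle = ½ × 10.8108 × 8 = 43.24.

43.24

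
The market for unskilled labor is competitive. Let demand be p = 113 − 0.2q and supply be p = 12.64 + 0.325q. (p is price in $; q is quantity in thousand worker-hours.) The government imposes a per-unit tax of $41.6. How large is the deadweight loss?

Competitive equilibrium: 113 − 0.2q = 12.64 + 0.325q → q* = 191.1619, p* = 74.7676.
With the tax, the buyer price exceeds the seller price by 41.6: (113 − 0.2q) − (12.64 + 0.325q) = 41.6 → q' = 111.9238.
Δq = 191.1619 − 111.9238 = 79.2381; the wedge equals the tax, 41.6.
Welfare loss = ½ × 79.2381 × 41.6 = $1648.15 thousand.

$1648.15 thousand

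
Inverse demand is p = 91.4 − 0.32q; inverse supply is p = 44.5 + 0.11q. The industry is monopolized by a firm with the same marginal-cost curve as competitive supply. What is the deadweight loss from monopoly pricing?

465.61

Competitive equilibrium: 91.4 − 0.32q = 44.5 + 0.11q → q* = 109.0698, p* = 56.4977.
Marginal revenue: MR = 91.4 − 0.64q. Set MR = MC: 91.4 − 0.64q = 44.5 + 0.11q → q_m = 62.5333.
Price p_m = 91.4 − 0.32·62.5333 = 71.3893; MC(q_m) = 44.5 + 0.11·62.5333 = 51.3787.
Competitive q* = 109.0698, so Δq = 46.5365; wedge = 71.3893 − 51.3787 = 20.0106.
DWL = ½ × 46.5365 × 20.0106 = 465.61.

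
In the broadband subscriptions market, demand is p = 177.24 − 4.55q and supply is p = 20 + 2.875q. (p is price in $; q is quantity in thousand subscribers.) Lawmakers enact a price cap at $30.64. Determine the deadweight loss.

$1133.87 thousand

Competitive equilibrium: 177.24 − 4.55q = 20 + 2.875q → q* = 21.1771, p* = 80.88418.
At the ceiling p = 30.64, quantity supplied = (30.64 − 20)/2.875 = 3.70087.
Willingness to pay at q' = 3.70087: 177.24 − 4.55·3.70087 = 160.40104.
Δq = 21.1771 − 3.70087 = 17.47623; wedge = 160.40104 − 30.64 = 129.76104.
Deadweight loss = ½ × 17.47623 × 129.76104 = $1133.87 thousand.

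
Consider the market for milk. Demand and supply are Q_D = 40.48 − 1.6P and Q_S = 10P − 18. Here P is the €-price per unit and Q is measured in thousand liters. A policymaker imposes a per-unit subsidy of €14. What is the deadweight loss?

€135.17 thousand

In inverse form: demand P = 25.3 − 0.625Q, supply P = 1.8 + 0.1Q.
Competitive equilibrium: 25.3 − 0.625Q = 1.8 + 0.1Q → Q* = 32.4138, P* = 5.0414.
The subsidy lowers effective supply by 14: P = 0.1Q − 12.2.
New quantity: 25.3 − 0.625Q = 0.1Q − 12.2 → Q' = 51.7241.
Overproduction ΔQ = 51.7241 − 32.4138 = 19.3103; wedge = subsidy = 14.
DWL = ½ × 19.3103 × 14 = €135.17 thousand.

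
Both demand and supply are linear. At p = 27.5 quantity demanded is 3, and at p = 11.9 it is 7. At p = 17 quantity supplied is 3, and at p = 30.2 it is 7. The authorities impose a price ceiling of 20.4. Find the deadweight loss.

Demand slope = (11.9 − 27.5)/(7 − 3) = −3.9, so p = 39.2 − 3.9q.
Supply slope = (30.2 − 17)/(7 − 3) = 3.3, so p = 7.1 + 3.3q.
Competitive equilibrium: 39.2 − 3.9q = 7.1 + 3.3q → q* = 4.4583, p* = 21.8125.
At the ceiling p = 20.4, quantity supplied = (20.4 − 7.1)/3.3 = 4.0303.
Willingness to pay at q' = 4.0303: 39.2 − 3.9·4.0303 = 23.4818.
Δq = 4.4583 − 4.0303 = 0.428; wedge = 23.4818 − 20.4 = 3.0818.
DWL = ½ × 0.428 × 3.0818 = 0.66.

0.66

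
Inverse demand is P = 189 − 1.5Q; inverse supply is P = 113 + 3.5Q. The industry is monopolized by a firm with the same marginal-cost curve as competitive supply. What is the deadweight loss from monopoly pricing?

30.76

Competitive equilibrium: 189 − 1.5Q = 113 + 3.5Q → Q* = 15.2, P* = 166.2.
Marginal revenue: MR = 189 − 3Q. Set MR = MC: 189 − 3Q = 113 + 3.5Q → Q_m = 11.6923.
Price P_m = 189 − 1.5·11.6923 = 171.4616; MC(Q_m) = 113 + 3.5·11.6923 = 153.9231.
Competitive Q* = 15.2, so ΔQ = 3.5077; wedge = 171.4616 − 153.9231 = 17.5385.
The triangle = ½ × 3.5077 × 17.5385 = 30.76.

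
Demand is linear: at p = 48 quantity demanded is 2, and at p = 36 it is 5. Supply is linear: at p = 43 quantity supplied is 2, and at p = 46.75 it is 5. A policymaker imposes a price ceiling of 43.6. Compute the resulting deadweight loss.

0.59

Demand slope = (36 − 48)/(5 − 2) = −4, so p = 56 − 4q.
Supply slope = (46.75 − 43)/(5 − 2) = 1.25, so p = 40.5 + 1.25q.
Competitive equilibrium: 56 − 4q = 40.5 + 1.25q → q* = 2.9524, p* = 44.1905.
At the ceiling p = 43.6, quantity supplied = (43.6 − 40.5)/1.25 = 2.48.
Willingness to pay at q' = 2.48: 56 − 4·2.48 = 46.08.
Δq = 2.9524 − 2.48 = 0.4724; wedge = 46.08 − 43.6 = 2.48.
DWL = ½ × 0.4724 × 2.48 = 0.59.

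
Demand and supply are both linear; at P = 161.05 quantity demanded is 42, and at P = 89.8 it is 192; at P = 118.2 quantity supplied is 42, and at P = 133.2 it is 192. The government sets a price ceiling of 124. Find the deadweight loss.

78.48

Demand slope = (89.8 − 161.05)/(192 − 42) = −0.475, so P = 181 − 0.475Q.
Supply slope = (133.2 − 118.2)/(192 − 42) = 0.1, so P = 114 + 0.1Q.
Competitive equilibrium: 181 − 0.475Q = 114 + 0.1Q → Q* = 116.5217, P* = 125.6522.
At the ceiling P = 124, quantity supplied = (124 − 114)/0.1 = 100.
Willingness to pay at Q' = 100: 181 − 0.475·100 = 133.5.
ΔQ = 116.5217 − 100 = 16.5217; wedge = 133.5 − 124 = 9.5.
DWL = ½ × 16.5217 × 9.5 = 78.48.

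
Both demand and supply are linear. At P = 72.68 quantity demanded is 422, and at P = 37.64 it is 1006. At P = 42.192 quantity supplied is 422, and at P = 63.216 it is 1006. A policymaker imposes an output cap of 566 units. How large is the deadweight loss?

1446.30

Demand slope = (37.64 − 72.68)/(1006 − 422) = −0.06, so P = 98 − 0.06Q.
Supply slope = (63.216 − 42.192)/(1006 − 422) = 0.036, so P = 27 + 0.036Q.
Competitive equilibrium: 98 − 0.06Q = 27 + 0.036Q → Q* = 739.5833, P* = 53.625.
At Q = 566: demand price = 98 − 0.06·566 = 64.04; supply price = 27 + 0.036·566 = 47.376.
ΔQ = 739.5833 − 566 = 173.5833; wedge = 64.04 − 47.376 = 16.664.
Deadweight loss = ½ × 173.5833 × 16.664 = 1446.30.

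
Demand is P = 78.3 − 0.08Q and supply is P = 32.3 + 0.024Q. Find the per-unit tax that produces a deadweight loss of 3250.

26

Competitive equilibrium: 78.3 − 0.08Q = 32.3 + 0.024Q → Q* = 442.3077, P* = 42.9154.
A tax t gives ΔQ = t/0.104 and wedge t, so DWL = t²/0.208.
t²/0.208 = 3250 → t² = 676 → t = 26.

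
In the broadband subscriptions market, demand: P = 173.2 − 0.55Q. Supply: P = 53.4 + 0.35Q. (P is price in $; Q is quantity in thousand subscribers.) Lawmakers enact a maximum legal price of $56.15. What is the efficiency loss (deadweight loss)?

$7059.85 thousand

Competitive equilibrium: 173.2 − 0.55Q = 53.4 + 0.35Q → Q* = 133.1111, P* = 99.9889.
At the ceiling P = 56.15, quantity supplied = (56.15 − 53.4)/0.35 = 7.8571.
Willingness to pay at Q' = 7.8571: 173.2 − 0.55·7.8571 = 168.8786.
ΔQ = 133.1111 − 7.8571 = 125.254; wedge = 168.8786 − 56.15 = 112.7286.
Welfare loss = ½ × 125.254 × 112.7286 = $7059.85 thousand.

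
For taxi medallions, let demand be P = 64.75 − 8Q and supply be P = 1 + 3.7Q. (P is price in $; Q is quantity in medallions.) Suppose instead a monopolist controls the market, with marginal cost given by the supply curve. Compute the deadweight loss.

Competitive equilibrium: 64.75 − 8Q = 1 + 3.7Q → Q* = 5.4487, P* = 21.1603.
Marginal revenue: MR = 64.75 − 16Q. Set MR = MC: 64.75 − 16Q = 1 + 3.7Q → Q_m = 3.236.
Price P_m = 64.75 − 8·3.236 = 38.862; MC(Q_m) = 1 + 3.7·3.236 = 12.9732.
Competitive Q* = 5.4487, so ΔQ = 2.2127; wedge = 38.862 − 12.9732 = 25.8888.
Welfare loss = ½ × 2.2127 × 25.8888 = $28.64.

$28.64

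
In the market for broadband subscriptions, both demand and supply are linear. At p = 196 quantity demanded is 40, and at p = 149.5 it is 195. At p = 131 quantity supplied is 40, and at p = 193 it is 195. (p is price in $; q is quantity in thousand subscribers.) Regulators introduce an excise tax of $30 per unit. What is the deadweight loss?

$642.86 thousand

Demand slope = (149.5 − 196)/(195 − 40) = −0.3, so p = 208 − 0.3q.
Supply slope = (193 − 131)/(195 − 40) = 0.4, so p = 115 + 0.4q.
Competitive equilibrium: 208 − 0.3q = 115 + 0.4q → q* = 132.8571, p* = 168.1429.
With the tax, the buyer price exceeds the seller price by 30: (208 − 0.3q) − (115 + 0.4q) = 30 → q' = 90.
Δq = 132.8571 − 90 = 42.8571; the wedge equals the tax, 30.
DWL = ½ × 42.8571 × 30 = $642.86 thousand.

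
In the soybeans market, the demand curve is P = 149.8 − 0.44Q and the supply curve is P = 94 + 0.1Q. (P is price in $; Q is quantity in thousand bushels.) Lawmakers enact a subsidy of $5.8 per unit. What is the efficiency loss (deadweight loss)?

$31.15 thousand

Competitive equilibrium: 149.8 − 0.44Q = 94 + 0.1Q → Q* = 103.3333, P* = 104.3333.
The subsidy lowers effective supply by 5.8: P = 88.2 + 0.1Q.
New quantity: 149.8 − 0.44Q = 88.2 + 0.1Q → Q' = 114.0741.
Overproduction ΔQ = 114.0741 − 103.3333 = 10.7408; wedge = subsidy = 5.8.
DWL = ½ × 10.7408 × 5.8 = $31.15 thousand.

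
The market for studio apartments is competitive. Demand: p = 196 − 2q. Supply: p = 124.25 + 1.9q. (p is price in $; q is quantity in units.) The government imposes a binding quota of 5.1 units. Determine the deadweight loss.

Competitive equilibrium: 196 − 2q = 124.25 + 1.9q → q* = 18.3974, p* = 159.2051.
At q = 5.1: demand price = 196 − 2·5.1 = 185.8; supply price = 124.25 + 1.9·5.1 = 133.94.
Δq = 18.3974 − 5.1 = 13.2974; wedge = 185.8 − 133.94 = 51.86.
The triangle = ½ × 13.2974 × 51.86 = $344.80.

$344.80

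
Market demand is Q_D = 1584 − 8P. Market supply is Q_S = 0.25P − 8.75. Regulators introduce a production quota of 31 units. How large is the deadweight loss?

149.55

In inverse form: demand P = 198 − 0.125Q, supply P = 35 + 4Q.
Competitive equilibrium: 198 − 0.125Q = 35 + 4Q → Q* = 39.5152, P* = 193.0606.
At Q = 31: demand price = 198 − 0.125·31 = 194.125; supply price = 35 + 4·31 = 159.
ΔQ = 39.5152 − 31 = 8.5152; wedge = 194.125 − 159 = 35.125.
Deadweight loss = ½ × 8.5152 × 35.125 = 149.55.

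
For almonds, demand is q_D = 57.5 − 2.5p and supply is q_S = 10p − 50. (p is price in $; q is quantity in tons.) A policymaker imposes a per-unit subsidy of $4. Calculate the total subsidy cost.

In inverse form: demand p = 23 − 0.4q, supply p = 5 + 0.1q.
Competitive equilibrium: 23 − 0.4q = 5 + 0.1q → q* = 36, p* = 8.6.
The subsidy lowers effective supply by 4: p = 1 + 0.1q.
New quantity: 23 − 0.4q = 1 + 0.1q → q' = 44.
Total subsidy cost = 4 × 44 = $176.

$176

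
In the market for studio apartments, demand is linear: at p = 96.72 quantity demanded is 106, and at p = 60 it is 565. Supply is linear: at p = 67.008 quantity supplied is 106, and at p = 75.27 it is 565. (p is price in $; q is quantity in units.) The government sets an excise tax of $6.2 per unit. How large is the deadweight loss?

Demand slope = (60 − 96.72)/(565 − 106) = −0.08, so p = 105.2 − 0.08q.
Supply slope = (75.27 − 67.008)/(565 − 106) = 0.018, so p = 65.1 + 0.018q.
Competitive equilibrium: 105.2 − 0.08q = 65.1 + 0.018q → q* = 409.1837, p* = 72.4653.
With the tax, the buyer price exceeds the seller price by 6.2: (105.2 − 0.08q) − (65.1 + 0.018q) = 6.2 → q' = 345.9184.
Δq = 409.1837 − 345.9184 = 63.2653; the wedge equals the tax, 6.2.
DWL = ½ × 63.2653 × 6.2 = $196.12.

$196.12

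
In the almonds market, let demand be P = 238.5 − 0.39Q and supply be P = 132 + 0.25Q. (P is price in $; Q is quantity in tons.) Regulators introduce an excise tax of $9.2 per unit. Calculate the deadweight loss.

Competitive equilibrium: 238.5 − 0.39Q = 132 + 0.25Q → Q* = 166.4063, P* = 173.6016.
With the tax, the buyer price exceeds the seller price by 9.2: (238.5 − 0.39Q) − (132 + 0.25Q) = 9.2 → Q' = 152.0313.
ΔQ = 166.4063 − 152.0313 = 14.375; the wedge equals the tax, 9.2.
DWL = ½ × 14.375 × 9.2 = $66.125.

$66.125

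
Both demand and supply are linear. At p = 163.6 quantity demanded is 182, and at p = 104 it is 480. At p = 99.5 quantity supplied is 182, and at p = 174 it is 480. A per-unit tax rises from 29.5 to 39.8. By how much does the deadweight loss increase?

Demand slope = (104 − 163.6)/(480 − 182) = −0.2, so p = 200 − 0.2q.
Supply slope = (174 − 99.5)/(480 − 182) = 0.25, so p = 54 + 0.25q.
Competitive equilibrium: 200 − 0.2q = 54 + 0.25q → q* = 324.4444, p* = 135.1111.
For a per-unit tax t: Δq = t/0.45, so DWL = ½·t·(t/0.45) = t²/0.9.
At t = 29.5: DWL = 966.944. At t = 39.8: DWL = 1760.044.
Increase = 1760.044 − 966.944 = 793.10.

793.10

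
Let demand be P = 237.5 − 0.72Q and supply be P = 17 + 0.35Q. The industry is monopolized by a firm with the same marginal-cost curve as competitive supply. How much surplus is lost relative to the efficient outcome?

3675.89

Competitive equilibrium: 237.5 − 0.72Q = 17 + 0.35Q → Q* = 206.0748, P* = 89.1262.
Marginal revenue: MR = 237.5 − 1.44Q. Set MR = MC: 237.5 − 1.44Q = 17 + 0.35Q → Q_m = 123.1844.
Price P_m = 237.5 − 0.72·123.1844 = 148.8072; MC(Q_m) = 17 + 0.35·123.1844 = 60.1145.
Competitive Q* = 206.0748, so ΔQ = 82.8904; wedge = 148.8072 − 60.1145 = 88.6927.
Welfare loss = ½ × 82.8904 × 88.6927 = 3675.89.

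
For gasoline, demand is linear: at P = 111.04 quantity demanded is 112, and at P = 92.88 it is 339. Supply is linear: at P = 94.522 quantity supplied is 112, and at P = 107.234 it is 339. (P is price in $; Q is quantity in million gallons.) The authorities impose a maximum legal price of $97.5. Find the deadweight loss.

$317 million

Demand slope = (92.88 − 111.04)/(339 − 112) = −0.08, so P = 120 − 0.08Q.
Supply slope = (107.234 − 94.522)/(339 − 112) = 0.056, so P = 88.25 + 0.056Q.
Competitive equilibrium: 120 − 0.08Q = 88.25 + 0.056Q → Q* = 233.4559, P* = 101.3235.
At the ceiling P = 97.5, quantity supplied = (97.5 − 88.25)/0.056 = 165.1786.
Willingness to pay at Q' = 165.1786: 120 − 0.08·165.1786 = 106.7857.
ΔQ = 233.4559 − 165.1786 = 68.2773; wedge = 106.7857 − 97.5 = 9.2857.
Welfare loss = ½ × 68.2773 × 9.2857 = $317 million.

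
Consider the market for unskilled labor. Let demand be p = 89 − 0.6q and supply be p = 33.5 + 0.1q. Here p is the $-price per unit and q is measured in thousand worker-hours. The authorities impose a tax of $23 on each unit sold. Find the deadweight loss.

Competitive equilibrium: 89 − 0.6q = 33.5 + 0.1q → q* = 79.2857, p* = 41.4286.
With the tax, the buyer price exceeds the seller price by 23: (89 − 0.6q) − (33.5 + 0.1q) = 23 → q' = 46.4286.
Δq = 79.2857 − 46.4286 = 32.8571; the wedge equals the tax, 23.
Welfare loss = ½ × 32.8571 × 23 = $377.86 thousand.

$377.86 thousand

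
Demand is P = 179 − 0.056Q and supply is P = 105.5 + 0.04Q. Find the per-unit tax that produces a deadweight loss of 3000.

Competitive equilibrium: 179 − 0.056Q = 105.5 + 0.04Q → Q* = 765.625, P* = 136.125.
A tax t gives ΔQ = t/0.096 and wedge t, so DWL = t²/0.192.
t²/0.192 = 3000 → t² = 576 → t = 24.

24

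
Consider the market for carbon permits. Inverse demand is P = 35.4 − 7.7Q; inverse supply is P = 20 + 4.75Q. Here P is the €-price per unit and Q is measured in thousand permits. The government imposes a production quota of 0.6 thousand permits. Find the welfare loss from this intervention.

Competitive equilibrium: 35.4 − 7.7Q = 20 + 4.75Q → Q* = 1.2369, P* = 25.8755.
At Q = 0.6: demand price = 35.4 − 7.7·0.6 = 30.78; supply price = 20 + 4.75·0.6 = 22.85.
ΔQ = 1.2369 − 0.6 = 0.6369; wedge = 30.78 − 22.85 = 7.93.
DWL = ½ × 0.6369 × 7.93 = €2.53 thousand.

€2.53 thousand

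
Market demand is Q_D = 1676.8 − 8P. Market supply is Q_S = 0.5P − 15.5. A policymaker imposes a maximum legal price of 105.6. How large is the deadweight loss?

In inverse form: demand P = 209.6 − 0.125Q, supply P = 31 + 2Q.
Competitive equilibrium: 209.6 − 0.125Q = 31 + 2Q → Q* = 84.0471, P* = 199.0941.
At the ceiling P = 105.6, quantity supplied = (105.6 − 31)/2 = 37.3.
Willingness to pay at Q' = 37.3: 209.6 − 0.125·37.3 = 204.9375.
ΔQ = 84.0471 − 37.3 = 46.7471; wedge = 204.9375 − 105.6 = 99.3375.
Deadweight loss = ½ × 46.7471 × 99.3375 = 2321.87.

2321.87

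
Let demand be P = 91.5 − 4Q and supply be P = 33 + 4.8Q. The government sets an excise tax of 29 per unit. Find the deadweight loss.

47.78

Competitive equilibrium: 91.5 − 4Q = 33 + 4.8Q → Q* = 6.6477, P* = 64.9091.
With the tax, the buyer price exceeds the seller price by 29: (91.5 − 4Q) − (33 + 4.8Q) = 29 → Q' = 3.3523.
ΔQ = 6.6477 − 3.3523 = 3.2954; the wedge equals the tax, 29.
Welfare loss = ½ × 3.2954 × 29 = 47.78.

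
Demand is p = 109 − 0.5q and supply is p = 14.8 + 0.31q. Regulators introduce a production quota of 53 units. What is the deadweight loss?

1622.60

Competitive equilibrium: 109 − 0.5q = 14.8 + 0.31q → q* = 116.2963, p* = 50.8519.
At q = 53: demand price = 109 − 0.5·53 = 82.5; supply price = 14.8 + 0.31·53 = 31.23.
Δq = 116.2963 − 53 = 63.2963; wedge = 82.5 − 31.23 = 51.27.
The triangle = ½ × 63.2963 × 51.27 = 1622.60.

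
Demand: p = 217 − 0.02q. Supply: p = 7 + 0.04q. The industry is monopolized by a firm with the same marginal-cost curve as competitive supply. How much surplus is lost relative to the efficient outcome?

Competitive equilibrium: 217 − 0.02q = 7 + 0.04q → q* = 3500, p* = 147.
Marginal revenue: MR = 217 − 0.04q. Set MR = MC: 217 − 0.04q = 7 + 0.04q → q_m = 2625.
Price p_m = 217 − 0.02·2625 = 164.5; MC(q_m) = 7 + 0.04·2625 = 112.
Competitive q* = 3500, so Δq = 875; wedge = 164.5 − 112 = 52.5.
The triangle = ½ × 875 × 52.5 = 22968.75.

22968.75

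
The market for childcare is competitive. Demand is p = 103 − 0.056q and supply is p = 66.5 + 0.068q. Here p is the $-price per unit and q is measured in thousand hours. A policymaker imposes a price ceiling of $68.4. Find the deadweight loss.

$4400.53 thousand

Competitive equilibrium: 103 − 0.056q = 66.5 + 0.068q → q* = 294.3548, p* = 86.5161.
At the ceiling p = 68.4, quantity supplied = (68.4 − 66.5)/0.068 = 27.9412.
Willingness to pay at q' = 27.9412: 103 − 0.056·27.9412 = 101.4353.
Δq = 294.3548 − 27.9412 = 266.4136; wedge = 101.4353 − 68.4 = 33.0353.
DWL = ½ × 266.4136 × 33.0353 = $4400.53 thousand.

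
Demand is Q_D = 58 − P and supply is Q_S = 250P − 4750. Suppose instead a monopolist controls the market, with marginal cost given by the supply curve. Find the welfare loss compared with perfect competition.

188.61

In inverse form: demand P = 58 − Q, supply P = 19 + 0.004Q.
Competitive equilibrium: 58 − Q = 19 + 0.004Q → Q* = 38.8446, P* = 19.1554.
Marginal revenue: MR = 58 − 2Q. Set MR = MC: 58 − 2Q = 19 + 0.004Q → Q_m = 19.4611.
Price P_m = 58 − 1·19.4611 = 38.5389; MC(Q_m) = 19 + 0.004·19.4611 = 19.0778.
Competitive Q* = 38.8446, so ΔQ = 19.3835; wedge = 38.5389 − 19.0778 = 19.4611.
Deadweight loss = ½ × 19.3835 × 19.4611 = 188.61.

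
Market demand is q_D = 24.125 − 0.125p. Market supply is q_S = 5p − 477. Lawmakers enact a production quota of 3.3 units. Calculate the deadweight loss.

303.41

In inverse form: demand p = 193 − 8q, supply p = 95.4 + 0.2q.
Competitive equilibrium: 193 − 8q = 95.4 + 0.2q → q* = 11.9024, p* = 97.7805.
At q = 3.3: demand price = 193 − 8·3.3 = 166.6; supply price = 95.4 + 0.2·3.3 = 96.06.
Δq = 11.9024 − 3.3 = 8.6024; wedge = 166.6 − 96.06 = 70.54.
DWL = ½ × 8.6024 × 70.54 = 303.41.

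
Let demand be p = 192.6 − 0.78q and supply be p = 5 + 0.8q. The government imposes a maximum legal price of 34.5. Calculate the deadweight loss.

5293.73

Competitive equilibrium: 192.6 − 0.78q = 5 + 0.8q → q* = 118.7342, p* = 99.9873.
At the ceiling p = 34.5, quantity supplied = (34.5 − 5)/0.8 = 36.875.
Willingness to pay at q' = 36.875: 192.6 − 0.78·36.875 = 163.8375.
Δq = 118.7342 − 36.875 = 81.8592; wedge = 163.8375 − 34.5 = 129.3375.
Welfare loss = ½ × 81.8592 × 129.3375 = 5293.73.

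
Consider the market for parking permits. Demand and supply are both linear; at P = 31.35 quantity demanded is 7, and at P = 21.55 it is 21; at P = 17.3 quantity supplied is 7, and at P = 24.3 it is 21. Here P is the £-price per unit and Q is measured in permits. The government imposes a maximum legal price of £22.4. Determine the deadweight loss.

£1.37

Demand slope = (21.55 − 31.35)/(21 − 7) = −0.7, so P = 36.25 − 0.7Q.
Supply slope = (24.3 − 17.3)/(21 − 7) = 0.5, so P = 13.8 + 0.5Q.
Competitive equilibrium: 36.25 − 0.7Q = 13.8 + 0.5Q → Q* = 18.7083, P* = 23.1542.
At the ceiling P = 22.4, quantity supplied = (22.4 − 13.8)/0.5 = 17.2.
Willingness to pay at Q' = 17.2: 36.25 − 0.7·17.2 = 24.21.
ΔQ = 18.7083 − 17.2 = 1.5083; wedge = 24.21 − 22.4 = 1.81.
Welfare loss = ½ × 1.5083 × 1.81 = £1.37.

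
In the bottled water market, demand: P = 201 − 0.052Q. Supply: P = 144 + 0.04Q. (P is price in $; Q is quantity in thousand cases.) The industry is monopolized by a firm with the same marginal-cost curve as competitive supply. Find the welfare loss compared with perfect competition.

Competitive equilibrium: 201 − 0.052Q = 144 + 0.04Q → Q* = 619.56522, P* = 168.78261.
Marginal revenue: MR = 201 − 0.104Q. Set MR = MC: 201 − 0.104Q = 144 + 0.04Q → Q_m = 395.83333.
Price P_m = 201 − 0.052·395.83333 = 180.41667; MC(Q_m) = 144 + 0.04·395.83333 = 159.83333.
Competitive Q* = 619.56522, so ΔQ = 223.73189; wedge = 180.41667 − 159.83333 = 20.58334.
Welfare loss = ½ × 223.73189 × 20.58334 = $2302.57 thousand.

$2302.57 thousand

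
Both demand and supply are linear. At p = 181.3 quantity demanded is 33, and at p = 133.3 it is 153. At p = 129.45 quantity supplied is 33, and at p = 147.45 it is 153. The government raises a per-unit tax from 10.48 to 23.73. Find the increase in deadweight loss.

412.075

Demand slope = (133.3 − 181.3)/(153 − 33) = −0.4, so p = 194.5 − 0.4q.
Supply slope = (147.45 − 129.45)/(153 − 33) = 0.15, so p = 124.5 + 0.15q.
Competitive equilibrium: 194.5 − 0.4q = 124.5 + 0.15q → q* = 127.2727, p* = 143.5909.
For a per-unit tax t: Δq = t/0.55, so DWL = ½·t·(t/0.55) = t²/1.1.
At t = 10.48: DWL = 99.846. At t = 23.73: DWL = 511.921.
Increase = 511.921 − 99.846 = 412.075.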